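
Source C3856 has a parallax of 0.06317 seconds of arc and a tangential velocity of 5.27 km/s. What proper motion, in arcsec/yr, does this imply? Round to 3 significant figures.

d = 1/p = 1/0.06317″ = 15.83 pc.
μ = v_t / (4.74 d) = 5.27 / (4.74 × 15.83) = 5.27 / 75.034 = 0.070235 ″/yr.

0.0702 arcsec/yr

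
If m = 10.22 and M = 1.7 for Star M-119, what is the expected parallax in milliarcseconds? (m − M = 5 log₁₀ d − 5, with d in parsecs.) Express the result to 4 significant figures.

m − M = 10.22 − 1.7 = 8.52.
d = 10^((m−M)/5 + 1) = 10^2.704 = 505.82 pc.
p = 1/d = 1/505.82 = 0.001977 arcsec = 1.977 mas.

1.977 mas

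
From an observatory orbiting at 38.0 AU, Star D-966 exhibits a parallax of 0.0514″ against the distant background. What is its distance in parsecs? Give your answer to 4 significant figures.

With baseline B (in AU) and parallax p (in arcsec), d = B/p parsecs.
d = 38.0 / 0.0514 = 739.3 pc.

739.3 pc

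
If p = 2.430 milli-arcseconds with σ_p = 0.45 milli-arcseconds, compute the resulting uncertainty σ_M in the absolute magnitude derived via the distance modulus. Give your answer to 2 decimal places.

σ_M = 0.40 mag

M = m − 5 log₁₀ d + 5 = m + 5 log₁₀ p + 5, so ∂M/∂p = 5/(p ln 10).
σ_M = (5/ln 10) · (σ_p/p) = 2.1715 × 0.45/2.430 = 2.1715 × 0.18519 = 0.40214.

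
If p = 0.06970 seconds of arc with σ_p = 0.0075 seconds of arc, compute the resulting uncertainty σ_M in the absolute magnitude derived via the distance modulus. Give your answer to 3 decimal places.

σ_M = 0.234 mag

M = m − 5 log₁₀ d + 5 = m + 5 log₁₀ p + 5, so ∂M/∂p = 5/(p ln 10).
σ_M = (5/ln 10) · (σ_p/p) = 2.1715 × 0.0075/0.06970 = 2.1715 × 0.1076 = 0.23365.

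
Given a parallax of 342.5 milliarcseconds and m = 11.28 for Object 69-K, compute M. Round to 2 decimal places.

M = 13.95

d = 1/p = 1/0.3425″ = 2.9197 pc.
m − M = 5 log₁₀(2.9197) − 5 = 2.3267 − 5 = -2.6733.
M = m − (m − M) = 11.28 − (-2.6733) = 13.95.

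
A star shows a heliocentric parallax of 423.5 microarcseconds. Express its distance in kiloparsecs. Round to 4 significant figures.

2.361 kpc

p = 423.5 microarcseconds = 0.0004235 arcsec.
d = 1/p = 1/0.0004235 = 2361.3 pc.
= 2.3613 kpc.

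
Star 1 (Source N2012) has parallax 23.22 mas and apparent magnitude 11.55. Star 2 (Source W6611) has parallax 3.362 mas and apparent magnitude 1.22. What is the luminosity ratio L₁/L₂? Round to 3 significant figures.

L₁/L₂ = 1.55 × 10^-6

d₁ = 1/p₁ = 1/0.02322″ = 43.066 pc; d₂ = 1/p₂ = 1/0.003362″ = 297.44 pc.
M₁ = m₁ − 5 log₁₀ d₁ + 5 = 11.55 − 8.1707 + 5 = 8.3793.
M₂ = 1.22 − 12.3670 + 5 = -6.1470.
L₁/L₂ = 10^(0.4(M₂ − M₁)) = 10^(0.4 × (-14.5263)) = 10^(-5.81052) = 0.000001547.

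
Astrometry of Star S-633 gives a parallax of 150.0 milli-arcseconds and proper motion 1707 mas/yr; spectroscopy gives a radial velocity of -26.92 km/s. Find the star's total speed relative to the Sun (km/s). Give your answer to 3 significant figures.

60.3 km/s

d = 1/p = 1/0.1500″ = 6.6667 pc.
μ = 1707 mas/yr = 1.707 ″/yr.
v_t = 4.740 μ d = 4.740 × 1.707 × 6.6667 = 53.941 km/s.
v = √(v_r² + v_t²) = √((-26.92)² + 53.941²) = √3634.32 = 60.285 km/s.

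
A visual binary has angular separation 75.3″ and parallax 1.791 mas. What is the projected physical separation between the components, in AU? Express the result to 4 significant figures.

42040 AU

d = 1/p = 1/0.001791″ = 558.35 pc.
At distance d (pc), an angle of θ arcsec spans θ·d AU: s = 75.3 × 558.35 = 42044 AU.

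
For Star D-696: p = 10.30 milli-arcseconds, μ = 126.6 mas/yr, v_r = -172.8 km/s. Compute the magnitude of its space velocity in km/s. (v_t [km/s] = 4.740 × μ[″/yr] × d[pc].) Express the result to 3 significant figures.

182 km/s

d = 1/p = 1/0.01030″ = 97.087 pc.
μ = 126.6 mas/yr = 0.1266 ″/yr.
v_t = 4.740 μ d = 4.740 × 0.1266 × 97.087 = 58.26 km/s.
v = √(v_r² + v_t²) = √((-172.8)² + 58.26²) = √33254.1 = 182.36 km/s.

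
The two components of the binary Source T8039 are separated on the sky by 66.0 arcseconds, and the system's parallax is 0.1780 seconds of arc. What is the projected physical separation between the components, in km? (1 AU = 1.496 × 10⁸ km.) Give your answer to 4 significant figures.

5.547 × 10^10 km

d = 1/p = 1/0.1780″ = 5.618 pc.
At distance d (pc), an angle of θ arcsec spans θ·d AU: s = 66.0 × 5.618 = 370.79 AU.
= 370.79 × 1.496 × 10⁸ km = 5.5470 × 10^10 km.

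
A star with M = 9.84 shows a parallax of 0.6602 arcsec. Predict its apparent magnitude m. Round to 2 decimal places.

d = 1/p = 1/0.6602″ = 1.5147 pc.
m − M = 5 log₁₀ d − 5 = 5 log₁₀(1.5147) − 5 = 0.9016 − 5 = -4.0984.
m = M + (m − M) = 9.84 + (-4.0984) = 5.74.

m = 5.74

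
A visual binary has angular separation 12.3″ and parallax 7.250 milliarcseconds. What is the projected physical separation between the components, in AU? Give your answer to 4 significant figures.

1697 AU

d = 1/p = 1/0.007250″ = 137.93 pc.
At distance d (pc), an angle of θ arcsec spans θ·d AU: s = 12.3 × 137.93 = 1696.5 AU.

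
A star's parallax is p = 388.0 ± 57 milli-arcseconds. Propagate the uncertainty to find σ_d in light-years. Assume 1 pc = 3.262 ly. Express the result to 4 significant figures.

1.235 ly

d = 1/p, so σ_d = σ_p / p².
σ_d = 0.0570 / (0.3880)² = 0.0570 / 0.15054 = 0.37864 pc = 0.37864 × 3.262 ly = 1.2351 ly.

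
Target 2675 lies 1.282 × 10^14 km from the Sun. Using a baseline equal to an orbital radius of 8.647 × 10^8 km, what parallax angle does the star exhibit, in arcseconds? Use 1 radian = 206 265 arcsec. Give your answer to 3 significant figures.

1.39 arcsec

θ ≈ B/d = (8.647 × 10^8) / (1.282 × 10^14) = 6.7449 × 10^-6 rad.
In arcseconds: 6.7449 × 10^-6 × 206265 = 1.3912″.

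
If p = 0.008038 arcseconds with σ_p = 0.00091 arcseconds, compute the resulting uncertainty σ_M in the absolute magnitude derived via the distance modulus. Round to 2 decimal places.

M = m − 5 log₁₀ d + 5 = m + 5 log₁₀ p + 5, so ∂M/∂p = 5/(p ln 10).
σ_M = (5/ln 10) · (σ_p/p) = 2.1715 × 0.00091/0.008038 = 2.1715 × 0.11321 = 0.24584.

σ_M = 0.25 mag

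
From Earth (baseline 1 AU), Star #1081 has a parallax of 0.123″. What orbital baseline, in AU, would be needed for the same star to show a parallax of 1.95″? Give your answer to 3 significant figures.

15.9 AU

Parallax scales linearly with baseline: p ∝ B, so B = p_target / p_Earth × 1 AU.
B = 1.95 / 0.123 = 15.854 AU.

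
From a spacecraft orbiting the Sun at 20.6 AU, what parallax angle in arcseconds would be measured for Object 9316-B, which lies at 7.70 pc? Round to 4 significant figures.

p (arcsec) = B (AU) / d (pc).
p = 20.6 / 7.70 = 2.6753 arcsec.

2.675 arcsec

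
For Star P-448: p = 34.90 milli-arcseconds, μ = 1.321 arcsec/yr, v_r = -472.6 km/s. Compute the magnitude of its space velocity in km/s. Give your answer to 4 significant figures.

505.5 km/s

d = 1/p = 1/0.03490″ = 28.653 pc.
v_t = 4.740 μ d = 4.740 × 1.321 × 28.653 = 179.41 km/s.
v = √(v_r² + v_t²) = √((-472.6)² + 179.41²) = √255539 = 505.51 km/s.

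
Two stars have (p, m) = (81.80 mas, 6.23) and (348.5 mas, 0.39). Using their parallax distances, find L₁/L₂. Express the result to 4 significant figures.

d₁ = 1/p₁ = 1/0.08180″ = 12.225 pc; d₂ = 1/p₂ = 1/0.3485″ = 2.8694 pc.
M₁ = m₁ − 5 log₁₀ d₁ + 5 = 6.23 − 5.4362 + 5 = 5.7938.
M₂ = 0.39 − 2.2890 + 5 = 3.1010.
L₁/L₂ = 10^(0.4(M₂ − M₁)) = 10^(0.4 × (-2.6928)) = 10^(-1.07712) = 0.08373.

L₁/L₂ = 0.08373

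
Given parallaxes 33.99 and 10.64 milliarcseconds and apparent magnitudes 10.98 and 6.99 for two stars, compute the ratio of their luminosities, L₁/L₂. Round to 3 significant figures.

d₁ = 1/p₁ = 1/0.03399″ = 29.42 pc; d₂ = 1/p₂ = 1/0.01064″ = 93.985 pc.
M₁ = m₁ − 5 log₁₀ d₁ + 5 = 10.98 − 7.3432 + 5 = 8.6368.
M₂ = 6.99 − 9.8653 + 5 = 2.1247.
L₁/L₂ = 10^(0.4(M₂ − M₁)) = 10^(0.4 × (-6.5121)) = 10^(-2.60484) = 0.002484.

L₁/L₂ = 0.00248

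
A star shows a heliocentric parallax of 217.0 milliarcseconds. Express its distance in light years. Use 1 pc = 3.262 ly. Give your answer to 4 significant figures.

p = 217.0 milliarcseconds = 0.2170 arcsec.
d = 1/p = 1/0.2170 = 4.6083 pc.
In light-years: 4.6083 × 3.262 = 15.032 ly.

15.03 light years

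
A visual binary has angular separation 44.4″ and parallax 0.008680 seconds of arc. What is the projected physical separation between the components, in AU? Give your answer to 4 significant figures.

d = 1/p = 1/0.008680″ = 115.21 pc.
At distance d (pc), an angle of θ arcsec spans θ·d AU: s = 44.4 × 115.21 = 5115.3 AU.

5115 AU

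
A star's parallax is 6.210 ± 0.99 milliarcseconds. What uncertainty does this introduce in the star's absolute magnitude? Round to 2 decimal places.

M = m − 5 log₁₀ d + 5 = m + 5 log₁₀ p + 5, so ∂M/∂p = 5/(p ln 10).
σ_M = (5/ln 10) · (σ_p/p) = 2.1715 × 0.99/6.210 = 2.1715 × 0.15942 = 0.34618.

σ_M = 0.35 mag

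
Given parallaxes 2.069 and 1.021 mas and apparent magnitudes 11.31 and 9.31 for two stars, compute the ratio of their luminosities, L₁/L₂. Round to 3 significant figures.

L₁/L₂ = 0.0386

d₁ = 1/p₁ = 1/0.002069″ = 483.33 pc; d₂ = 1/p₂ = 1/0.001021″ = 979.43 pc.
M₁ = m₁ − 5 log₁₀ d₁ + 5 = 11.31 − 13.4212 + 5 = 2.8888.
M₂ = 9.31 − 14.9549 + 5 = -0.6449.
L₁/L₂ = 10^(0.4(M₂ − M₁)) = 10^(0.4 × (-3.5337)) = 10^(-1.41348) = 0.038594.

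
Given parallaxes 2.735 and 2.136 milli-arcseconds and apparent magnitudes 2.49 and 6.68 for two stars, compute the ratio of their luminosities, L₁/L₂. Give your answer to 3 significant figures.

L₁/L₂ = 28.9

d₁ = 1/p₁ = 1/0.002735″ = 365.63 pc; d₂ = 1/p₂ = 1/0.002136″ = 468.16 pc.
M₁ = m₁ − 5 log₁₀ d₁ + 5 = 2.49 − 12.8152 + 5 = -5.3252.
M₂ = 6.68 − 13.3520 + 5 = -1.6720.
L₁/L₂ = 10^(0.4(M₂ − M₁)) = 10^(0.4 × 3.6532) = 10^1.46128 = 28.925.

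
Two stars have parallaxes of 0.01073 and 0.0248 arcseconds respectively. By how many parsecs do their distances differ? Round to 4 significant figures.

52.87 pc

d_A = 1/0.01073″ = 93.197 pc; d_B = 1/0.02480″ = 40.323 pc.
|d_B − d_A| = |40.323 − 93.197| = 52.874 pc.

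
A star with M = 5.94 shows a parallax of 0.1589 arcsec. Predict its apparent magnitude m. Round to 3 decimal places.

d = 1/p = 1/0.1589″ = 6.2933 pc.
m − M = 5 log₁₀ d − 5 = 5 log₁₀(6.2933) − 5 = 3.9944 − 5 = -1.0056.
m = M + (m − M) = 5.94 + (-1.0056) = 4.934.

m = 4.934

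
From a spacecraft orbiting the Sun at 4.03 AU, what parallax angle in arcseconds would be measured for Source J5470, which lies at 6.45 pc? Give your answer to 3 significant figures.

0.625 arcsec

p (arcsec) = B (AU) / d (pc).
p = 4.03 / 6.45 = 0.62481 arcsec.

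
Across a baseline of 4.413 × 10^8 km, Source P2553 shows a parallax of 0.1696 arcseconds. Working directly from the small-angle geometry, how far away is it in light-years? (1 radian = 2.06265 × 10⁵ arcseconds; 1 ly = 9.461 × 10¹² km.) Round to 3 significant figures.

56.7 ly

θ = 0.1696″ = 0.1696/206265 = 8.2224 × 10^-7 rad.
d = B/θ = (4.413 × 10^8) / (8.2224 × 10^-7) = 5.3670 × 10^14 km = (5.3670 × 10^14) / (9.461 × 10^12) ly = 56.728 ly.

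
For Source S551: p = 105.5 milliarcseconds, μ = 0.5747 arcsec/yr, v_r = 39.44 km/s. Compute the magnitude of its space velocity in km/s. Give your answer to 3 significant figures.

47.1 km/s

d = 1/p = 1/0.1055″ = 9.4787 pc.
v_t = 4.740 μ d = 4.740 × 0.5747 × 9.4787 = 25.821 km/s.
v = √(v_r² + v_t²) = √(39.44² + 25.821²) = √2222.24 = 47.141 km/s.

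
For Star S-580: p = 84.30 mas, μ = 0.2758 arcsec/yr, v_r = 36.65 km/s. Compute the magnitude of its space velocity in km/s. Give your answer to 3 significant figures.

39.8 km/s

d = 1/p = 1/0.08430″ = 11.862 pc.
v_t = 4.740 μ d = 4.740 × 0.2758 × 11.862 = 15.507 km/s.
v = √(v_r² + v_t²) = √(36.65² + 15.507²) = √1583.69 = 39.796 km/s.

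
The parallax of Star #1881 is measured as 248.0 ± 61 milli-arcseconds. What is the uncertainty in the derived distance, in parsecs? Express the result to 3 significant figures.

0.992 pc

d = 1/p, so σ_d = σ_p / p².
σ_d = 0.0610 / (0.2480)² = 0.0610 / 0.061504 = 0.99181 pc.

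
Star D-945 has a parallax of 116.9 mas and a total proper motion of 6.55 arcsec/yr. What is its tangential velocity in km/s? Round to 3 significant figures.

d = 1/p = 1/0.1169″ = 8.5543 pc.
v_t = 4.74 × μ × d = 4.74 × 6.55 × 8.5543 = 265.59 km/s.

266 km/s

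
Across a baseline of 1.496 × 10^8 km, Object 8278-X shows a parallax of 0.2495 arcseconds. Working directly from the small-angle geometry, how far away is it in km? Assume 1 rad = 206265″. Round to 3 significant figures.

1.24 × 10^14 km

θ = 0.2495″ = 0.2495/206265 = 1.2096 × 10^-6 rad.
d = B/θ = (1.496 × 10^8) / (1.2096 × 10^-6) = 1.2368 × 10^14 km.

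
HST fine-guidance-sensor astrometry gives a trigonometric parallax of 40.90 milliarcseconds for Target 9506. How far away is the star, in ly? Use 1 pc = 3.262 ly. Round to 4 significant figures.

p = 40.90 milliarcseconds = 0.04090 arcsec.
d = 1/p = 1/0.04090 = 24.45 pc.
In light-years: 24.45 × 3.262 = 79.756 ly.

79.76 ly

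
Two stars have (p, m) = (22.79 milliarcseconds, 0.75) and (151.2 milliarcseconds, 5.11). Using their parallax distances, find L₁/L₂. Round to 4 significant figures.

L₁/L₂ = 2441

d₁ = 1/p₁ = 1/0.02279″ = 43.879 pc; d₂ = 1/p₂ = 1/0.1512″ = 6.6138 pc.
M₁ = m₁ − 5 log₁₀ d₁ + 5 = 0.75 − 8.2113 + 5 = -2.4613.
M₂ = 5.11 − 4.1023 + 5 = 6.0077.
L₁/L₂ = 10^(0.4(M₂ − M₁)) = 10^(0.4 × 8.4690) = 10^3.38760 = 2441.2.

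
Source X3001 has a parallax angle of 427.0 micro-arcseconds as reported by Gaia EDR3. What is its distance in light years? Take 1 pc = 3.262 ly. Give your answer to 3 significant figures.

7640 light years

p = 427.0 micro-arcseconds = 0.0004270 arcsec.
d = 1/p = 1/0.0004270 = 2341.9 pc.
In light-years: 2341.9 × 3.262 = 7639.3 ly.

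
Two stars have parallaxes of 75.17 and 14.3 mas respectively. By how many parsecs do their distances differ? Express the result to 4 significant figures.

56.63 pc

d_A = 1/0.07517″ = 13.303 pc; d_B = 1/0.01430″ = 69.93 pc.
|d_B − d_A| = |69.93 − 13.303| = 56.627 pc.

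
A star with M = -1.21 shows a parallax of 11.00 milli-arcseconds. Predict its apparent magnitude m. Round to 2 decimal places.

d = 1/p = 1/0.01100″ = 90.909 pc.
m − M = 5 log₁₀ d − 5 = 5 log₁₀(90.909) − 5 = 9.7930 − 5 = 4.7930.
m = M + (m − M) = -1.21 + 4.7930 = 3.58.

m = 3.58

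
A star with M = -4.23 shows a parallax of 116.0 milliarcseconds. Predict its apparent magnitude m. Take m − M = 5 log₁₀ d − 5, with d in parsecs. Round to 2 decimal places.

d = 1/p = 1/0.1160″ = 8.6207 pc.
m − M = 5 log₁₀ d − 5 = 5 log₁₀(8.6207) − 5 = 4.6777 − 5 = -0.3223.
m = M + (m − M) = -4.23 + (-0.3223) = -4.55.

m = -4.55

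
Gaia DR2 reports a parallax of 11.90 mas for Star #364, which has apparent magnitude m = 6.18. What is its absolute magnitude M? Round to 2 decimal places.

d = 1/p = 1/0.01190″ = 84.034 pc.
m − M = 5 log₁₀(84.034) − 5 = 9.6223 − 5 = 4.6223.
M = m − (m − M) = 6.18 − 4.6223 = 1.56.

M = 1.56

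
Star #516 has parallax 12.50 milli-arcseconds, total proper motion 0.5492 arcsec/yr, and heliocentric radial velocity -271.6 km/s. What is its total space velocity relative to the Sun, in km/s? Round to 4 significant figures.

342.3 km/s

d = 1/p = 1/0.01250″ = 80 pc.
v_t = 4.740 μ d = 4.740 × 0.5492 × 80 = 208.26 km/s.
v = √(v_r² + v_t²) = √((-271.6)² + 208.26²) = √117139 = 342.26 km/s.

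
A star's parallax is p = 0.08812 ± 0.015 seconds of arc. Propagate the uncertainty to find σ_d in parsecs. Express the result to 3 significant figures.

1.93 pc

d = 1/p, so σ_d = σ_p / p².
σ_d = 0.0150 / (0.08812)² = 0.0150 / 0.0077651 = 1.9317 pc.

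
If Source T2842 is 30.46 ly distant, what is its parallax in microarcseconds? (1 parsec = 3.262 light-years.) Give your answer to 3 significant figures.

107000 μas

d = 30.46 ly ÷ 3.262 = 9.3378 pc.
p = 1/d = 1/9.3378 = 0.10709 arcsec.
= 0.10709 × 10⁶ = 1.0709 × 10^5 μas.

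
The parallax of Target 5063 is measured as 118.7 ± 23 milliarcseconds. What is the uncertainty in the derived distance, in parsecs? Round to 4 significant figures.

d = 1/p, so σ_d = σ_p / p².
σ_d = 0.0230 / (0.1187)² = 0.0230 / 0.01409 = 1.6324 pc.

1.632 pc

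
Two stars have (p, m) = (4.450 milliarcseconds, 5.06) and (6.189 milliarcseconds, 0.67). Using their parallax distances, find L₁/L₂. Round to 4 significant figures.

L₁/L₂ = 0.03393

d₁ = 1/p₁ = 1/0.004450″ = 224.72 pc; d₂ = 1/p₂ = 1/0.006189″ = 161.58 pc.
M₁ = m₁ − 5 log₁₀ d₁ + 5 = 5.06 − 11.7582 + 5 = -1.6982.
M₂ = 0.67 − 11.0419 + 5 = -5.3719.
L₁/L₂ = 10^(0.4(M₂ − M₁)) = 10^(0.4 × (-3.6737)) = 10^(-1.46948) = 0.033925.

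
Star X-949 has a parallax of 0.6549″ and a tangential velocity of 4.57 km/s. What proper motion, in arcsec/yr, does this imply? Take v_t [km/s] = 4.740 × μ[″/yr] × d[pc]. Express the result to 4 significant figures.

d = 1/p = 1/0.6549″ = 1.527 pc.
μ = v_t / (4.74 d) = 4.57 / (4.74 × 1.527) = 4.57 / 7.238 = 0.63139 ″/yr.

0.6314 arcsec/yr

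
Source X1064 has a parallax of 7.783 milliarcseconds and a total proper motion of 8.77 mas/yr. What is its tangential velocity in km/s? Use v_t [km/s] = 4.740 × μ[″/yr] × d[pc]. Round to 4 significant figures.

d = 1/p = 1/0.007783″ = 128.49 pc.
μ = 8.77 mas/yr = 0.00877 ″/yr.
v_t = 4.74 × μ × d = 4.74 × 0.00877 × 128.49 = 5.3413 km/s.

5.341 km/s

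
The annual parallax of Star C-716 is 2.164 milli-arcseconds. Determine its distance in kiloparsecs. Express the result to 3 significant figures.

p = 2.164 milli-arcseconds = 0.002164 arcsec.
d = 1/p = 1/0.002164 = 462.11 pc.
= 0.46211 kpc.

0.462 kpc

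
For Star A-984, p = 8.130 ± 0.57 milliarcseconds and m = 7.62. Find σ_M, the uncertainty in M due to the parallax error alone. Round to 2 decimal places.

σ_M = 0.15 mag

M = m − 5 log₁₀ d + 5 = m + 5 log₁₀ p + 5, so ∂M/∂p = 5/(p ln 10).
σ_M = (5/ln 10) · (σ_p/p) = 2.1715 × 0.57/8.130 = 2.1715 × 0.070111 = 0.15225.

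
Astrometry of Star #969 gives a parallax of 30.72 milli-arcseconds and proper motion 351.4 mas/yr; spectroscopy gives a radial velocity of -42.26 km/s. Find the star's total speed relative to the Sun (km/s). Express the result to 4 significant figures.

68.74 km/s

d = 1/p = 1/0.03072″ = 32.552 pc.
μ = 351.4 mas/yr = 0.3514 ″/yr.
v_t = 4.740 μ d = 4.740 × 0.3514 × 32.552 = 54.22 km/s.
v = √(v_r² + v_t²) = √((-42.26)² + 54.22²) = √4725.72 = 68.744 km/s.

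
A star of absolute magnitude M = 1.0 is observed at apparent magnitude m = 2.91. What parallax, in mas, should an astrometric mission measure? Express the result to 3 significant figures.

41.5 mas

m − M = 2.91 − 1.0 = 1.91.
d = 10^((m−M)/5 + 1) = 10^1.382 = 24.099 pc.
p = 1/d = 1/24.099 = 0.041495 arcsec = 41.495 mas.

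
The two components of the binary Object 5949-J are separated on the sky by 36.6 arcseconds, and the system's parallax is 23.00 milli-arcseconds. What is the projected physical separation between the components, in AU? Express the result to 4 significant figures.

d = 1/p = 1/0.02300″ = 43.478 pc.
At distance d (pc), an angle of θ arcsec spans θ·d AU: s = 36.6 × 43.478 = 1591.3 AU.

1591 AU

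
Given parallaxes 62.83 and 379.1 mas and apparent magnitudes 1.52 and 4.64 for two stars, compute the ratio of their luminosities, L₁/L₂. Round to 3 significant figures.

d₁ = 1/p₁ = 1/0.06283″ = 15.916 pc; d₂ = 1/p₂ = 1/0.3791″ = 2.6378 pc.
M₁ = m₁ − 5 log₁₀ d₁ + 5 = 1.52 − 6.0092 + 5 = 0.5108.
M₂ = 4.64 − 2.1062 + 5 = 7.5338.
L₁/L₂ = 10^(0.4(M₂ − M₁)) = 10^(0.4 × 7.0230) = 10^2.80920 = 644.47.

L₁/L₂ = 644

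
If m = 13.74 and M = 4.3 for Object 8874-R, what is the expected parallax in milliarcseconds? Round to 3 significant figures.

m − M = 13.74 − 4.3 = 9.44.
d = 10^((m−M)/5 + 1) = 10^2.888 = 772.68 pc.
p = 1/d = 1/772.68 = 0.0012942 arcsec = 1.2942 mas.

1.29 mas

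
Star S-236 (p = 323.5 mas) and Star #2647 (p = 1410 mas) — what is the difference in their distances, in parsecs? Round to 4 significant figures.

d_A = 1/0.3235″ = 3.0912 pc; d_B = 1/1.410″ = 0.70922 pc.
|d_B − d_A| = |0.70922 − 3.0912| = 2.382 pc.

2.382 pc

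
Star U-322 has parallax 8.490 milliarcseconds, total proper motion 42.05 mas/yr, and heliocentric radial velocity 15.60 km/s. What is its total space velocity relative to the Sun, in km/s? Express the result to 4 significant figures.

d = 1/p = 1/0.008490″ = 117.79 pc.
μ = 42.05 mas/yr = 0.04205 ″/yr.
v_t = 4.740 μ d = 4.740 × 0.04205 × 117.79 = 23.478 km/s.
v = √(v_r² + v_t²) = √(15.60² + 23.478²) = √794.576 = 28.188 km/s.

28.19 km/s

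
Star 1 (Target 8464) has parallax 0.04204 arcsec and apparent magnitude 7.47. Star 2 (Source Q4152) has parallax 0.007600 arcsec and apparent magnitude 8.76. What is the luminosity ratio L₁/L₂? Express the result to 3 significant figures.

d₁ = 1/p₁ = 1/0.04204″ = 23.787 pc; d₂ = 1/p₂ = 1/0.007600″ = 131.58 pc.
M₁ = m₁ − 5 log₁₀ d₁ + 5 = 7.47 − 6.8817 + 5 = 5.5883.
M₂ = 8.76 − 10.5959 + 5 = 3.1641.
L₁/L₂ = 10^(0.4(M₂ − M₁)) = 10^(0.4 × (-2.4242)) = 10^(-0.96968) = 0.10723.

L₁/L₂ = 0.107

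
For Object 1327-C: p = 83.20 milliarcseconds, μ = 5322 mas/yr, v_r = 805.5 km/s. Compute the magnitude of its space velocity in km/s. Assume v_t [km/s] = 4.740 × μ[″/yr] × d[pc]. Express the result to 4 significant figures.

d = 1/p = 1/0.08320″ = 12.019 pc.
μ = 5322 mas/yr = 5.322 ″/yr.
v_t = 4.740 μ d = 4.740 × 5.322 × 12.019 = 303.19 km/s.
v = √(v_r² + v_t²) = √(805.5² + 303.19²) = √740754 = 860.67 km/s.

860.7 km/s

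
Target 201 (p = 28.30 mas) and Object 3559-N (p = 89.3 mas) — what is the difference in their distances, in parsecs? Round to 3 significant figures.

24.1 pc

d_A = 1/0.02830″ = 35.336 pc; d_B = 1/0.08930″ = 11.198 pc.
|d_B − d_A| = |11.198 − 35.336| = 24.138 pc.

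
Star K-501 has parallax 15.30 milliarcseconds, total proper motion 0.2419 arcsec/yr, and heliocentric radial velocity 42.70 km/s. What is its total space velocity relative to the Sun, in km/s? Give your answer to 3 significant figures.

86.3 km/s

d = 1/p = 1/0.01530″ = 65.359 pc.
v_t = 4.740 μ d = 4.740 × 0.2419 × 65.359 = 74.941 km/s.
v = √(v_r² + v_t²) = √(42.70² + 74.941²) = √7439.44 = 86.252 km/s.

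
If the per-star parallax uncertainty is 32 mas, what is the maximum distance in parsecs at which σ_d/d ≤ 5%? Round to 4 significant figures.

σ_d/d = σ_p/p, so the condition is σ_p/p ≤ 0.05, i.e. p ≥ σ_p/0.05.
p_min = 32/0.05 = 640 mas = 0.64 arcsec.
d_max = 1/p_min = 1/0.64 = 1.5625 pc.

1.563 pc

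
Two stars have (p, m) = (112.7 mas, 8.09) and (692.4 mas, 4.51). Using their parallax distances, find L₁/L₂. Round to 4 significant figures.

L₁/L₂ = 1.396

d₁ = 1/p₁ = 1/0.1127″ = 8.8731 pc; d₂ = 1/p₂ = 1/0.6924″ = 1.4443 pc.
M₁ = m₁ − 5 log₁₀ d₁ + 5 = 8.09 − 4.7404 + 5 = 8.3496.
M₂ = 4.51 − 0.7983 + 5 = 8.7117.
L₁/L₂ = 10^(0.4(M₂ − M₁)) = 10^(0.4 × 0.3621) = 10^0.14484 = 1.3959.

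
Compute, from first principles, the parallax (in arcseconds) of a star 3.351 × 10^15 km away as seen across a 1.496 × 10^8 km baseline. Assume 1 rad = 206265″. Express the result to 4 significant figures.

θ ≈ B/d = (1.496 × 10^8) / (3.351 × 10^15) = 4.4643 × 10^-8 rad.
In arcseconds: 4.4643 × 10^-8 × 206265 = 0.0092083″.

0.009208 arcsec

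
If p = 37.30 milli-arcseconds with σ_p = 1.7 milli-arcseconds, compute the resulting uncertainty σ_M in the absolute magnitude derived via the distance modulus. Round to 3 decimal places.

σ_M = 0.099 mag

M = m − 5 log₁₀ d + 5 = m + 5 log₁₀ p + 5, so ∂M/∂p = 5/(p ln 10).
σ_M = (5/ln 10) · (σ_p/p) = 2.1715 × 1.7/37.30 = 2.1715 × 0.045576 = 0.098968.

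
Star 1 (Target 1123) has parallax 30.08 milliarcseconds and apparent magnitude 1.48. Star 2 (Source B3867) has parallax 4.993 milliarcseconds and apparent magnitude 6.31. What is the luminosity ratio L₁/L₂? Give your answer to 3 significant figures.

L₁/L₂ = 2.36

d₁ = 1/p₁ = 1/0.03008″ = 33.245 pc; d₂ = 1/p₂ = 1/0.004993″ = 200.28 pc.
M₁ = m₁ − 5 log₁₀ d₁ + 5 = 1.48 − 7.6086 + 5 = -1.1286.
M₂ = 6.31 − 11.5082 + 5 = -0.1982.
L₁/L₂ = 10^(0.4(M₂ − M₁)) = 10^(0.4 × 0.9304) = 10^0.37216 = 2.3559.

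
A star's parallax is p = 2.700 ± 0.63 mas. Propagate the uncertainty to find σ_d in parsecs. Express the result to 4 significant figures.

86.42 pc

d = 1/p, so σ_d = σ_p / p².
σ_d = 0.000630 / (0.002700)² = 0.000630 / 0.00000729 = 86.42 pc.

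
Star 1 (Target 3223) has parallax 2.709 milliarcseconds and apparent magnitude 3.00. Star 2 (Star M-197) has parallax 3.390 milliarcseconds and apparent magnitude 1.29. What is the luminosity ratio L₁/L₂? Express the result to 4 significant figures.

d₁ = 1/p₁ = 1/0.002709″ = 369.14 pc; d₂ = 1/p₂ = 1/0.003390″ = 294.99 pc.
M₁ = m₁ − 5 log₁₀ d₁ + 5 = 3.00 − 12.8360 + 5 = -4.8360.
M₂ = 1.29 − 12.3490 + 5 = -6.0590.
L₁/L₂ = 10^(0.4(M₂ − M₁)) = 10^(0.4 × (-1.2230)) = 10^(-0.48920) = 0.32419.

L₁/L₂ = 0.3242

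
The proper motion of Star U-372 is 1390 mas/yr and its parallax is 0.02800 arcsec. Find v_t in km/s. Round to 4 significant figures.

235.3 km/s

d = 1/p = 1/0.02800″ = 35.714 pc.
μ = 1390 mas/yr = 1.39 ″/yr.
v_t = 4.74 × μ × d = 4.74 × 1.39 × 35.714 = 235.31 km/s.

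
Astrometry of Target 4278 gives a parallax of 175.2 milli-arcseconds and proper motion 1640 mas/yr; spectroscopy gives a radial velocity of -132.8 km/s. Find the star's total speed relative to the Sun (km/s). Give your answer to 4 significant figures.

d = 1/p = 1/0.1752″ = 5.7078 pc.
μ = 1640 mas/yr = 1.640 ″/yr.
v_t = 4.740 μ d = 4.740 × 1.640 × 5.7078 = 44.37 km/s.
v = √(v_r² + v_t²) = √((-132.8)² + 44.37²) = √19604.5 = 140.02 km/s.

140.0 km/s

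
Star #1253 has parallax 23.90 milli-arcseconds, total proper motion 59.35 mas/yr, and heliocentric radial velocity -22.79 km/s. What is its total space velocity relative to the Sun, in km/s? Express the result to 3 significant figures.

25.7 km/s

d = 1/p = 1/0.02390″ = 41.841 pc.
μ = 59.35 mas/yr = 0.05935 ″/yr.
v_t = 4.740 μ d = 4.740 × 0.05935 × 41.841 = 11.771 km/s.
v = √(v_r² + v_t²) = √((-22.79)² + 11.771²) = √657.941 = 25.65 km/s.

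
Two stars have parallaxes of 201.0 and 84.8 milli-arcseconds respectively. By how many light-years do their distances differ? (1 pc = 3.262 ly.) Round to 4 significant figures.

d_A = 1/0.2010″ = 4.9751 pc; d_B = 1/0.08480″ = 11.792 pc.
|d_B − d_A| = |11.792 − 4.9751| = 6.8169 pc = 6.8169 × 3.262 ly = 22.237 ly.

22.24 ly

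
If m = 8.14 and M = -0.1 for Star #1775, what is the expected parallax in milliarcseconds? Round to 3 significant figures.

m − M = 8.14 − (-0.1) = 8.24.
d = 10^((m−M)/5 + 1) = 10^2.648 = 444.63 pc.
p = 1/d = 1/444.63 = 0.0022491 arcsec = 2.2491 mas.

2.25 mas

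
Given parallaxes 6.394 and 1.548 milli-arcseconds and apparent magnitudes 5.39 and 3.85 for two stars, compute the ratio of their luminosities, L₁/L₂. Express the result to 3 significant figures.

d₁ = 1/p₁ = 1/0.006394″ = 156.4 pc; d₂ = 1/p₂ = 1/0.001548″ = 645.99 pc.
M₁ = m₁ − 5 log₁₀ d₁ + 5 = 5.39 − 10.9712 + 5 = -0.5812.
M₂ = 3.85 − 14.0511 + 5 = -5.2011.
L₁/L₂ = 10^(0.4(M₂ − M₁)) = 10^(0.4 × (-4.6199)) = 10^(-1.84796) = 0.014192.

L₁/L₂ = 0.0142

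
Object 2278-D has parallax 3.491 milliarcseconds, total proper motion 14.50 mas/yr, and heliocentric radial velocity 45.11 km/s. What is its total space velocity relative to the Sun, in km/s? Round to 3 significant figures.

49.2 km/s

d = 1/p = 1/0.003491″ = 286.45 pc.
μ = 14.50 mas/yr = 0.01450 ″/yr.
v_t = 4.740 μ d = 4.740 × 0.01450 × 286.45 = 19.688 km/s.
v = √(v_r² + v_t²) = √(45.11² + 19.688²) = √2422.53 = 49.219 km/s.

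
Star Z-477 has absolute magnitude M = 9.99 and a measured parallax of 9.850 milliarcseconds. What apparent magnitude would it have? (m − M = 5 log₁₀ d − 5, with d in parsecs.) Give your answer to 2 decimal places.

m = 15.02

d = 1/p = 1/0.009850″ = 101.52 pc.
m − M = 5 log₁₀ d − 5 = 5 log₁₀(101.52) − 5 = 10.0328 − 5 = 5.0328.
m = M + (m − M) = 9.99 + 5.0328 = 15.02.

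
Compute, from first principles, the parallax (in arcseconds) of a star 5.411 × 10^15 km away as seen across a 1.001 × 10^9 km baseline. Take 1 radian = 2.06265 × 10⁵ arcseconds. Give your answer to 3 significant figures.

θ ≈ B/d = (1.001 × 10^9) / (5.411 × 10^15) = 1.8499 × 10^-7 rad.
In arcseconds: 1.8499 × 10^-7 × 206265 = 0.038157″.

0.0382 arcsec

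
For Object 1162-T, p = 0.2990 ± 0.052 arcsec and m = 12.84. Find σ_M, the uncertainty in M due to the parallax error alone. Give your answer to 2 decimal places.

M = m − 5 log₁₀ d + 5 = m + 5 log₁₀ p + 5, so ∂M/∂p = 5/(p ln 10).
σ_M = (5/ln 10) · (σ_p/p) = 2.1715 × 0.052/0.2990 = 2.1715 × 0.17391 = 0.37765.

σ_M = 0.38 mag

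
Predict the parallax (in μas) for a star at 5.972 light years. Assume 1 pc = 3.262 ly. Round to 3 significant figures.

546000 μas

d = 5.972 ly ÷ 3.262 = 1.8308 pc.
p = 1/d = 1/1.8308 = 0.54621 arcsec.
= 0.54621 × 10⁶ = 5.4621 × 10^5 μas.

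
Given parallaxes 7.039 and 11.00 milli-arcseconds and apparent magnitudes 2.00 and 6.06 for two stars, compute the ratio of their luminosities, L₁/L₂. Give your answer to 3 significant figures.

L₁/L₂ = 103

d₁ = 1/p₁ = 1/0.007039″ = 142.07 pc; d₂ = 1/p₂ = 1/0.01100″ = 90.909 pc.
M₁ = m₁ − 5 log₁₀ d₁ + 5 = 2.00 − 10.7625 + 5 = -3.7625.
M₂ = 6.06 − 9.7930 + 5 = 1.2670.
L₁/L₂ = 10^(0.4(M₂ − M₁)) = 10^(0.4 × 5.0295) = 10^2.01180 = 102.75.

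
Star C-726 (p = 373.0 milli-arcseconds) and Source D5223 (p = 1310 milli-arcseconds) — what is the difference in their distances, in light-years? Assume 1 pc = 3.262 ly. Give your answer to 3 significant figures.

6.26 ly

d_A = 1/0.3730″ = 2.681 pc; d_B = 1/1.310″ = 0.76336 pc.
|d_B − d_A| = |0.76336 − 2.681| = 1.9176 pc = 1.9176 × 3.262 ly = 6.2552 ly.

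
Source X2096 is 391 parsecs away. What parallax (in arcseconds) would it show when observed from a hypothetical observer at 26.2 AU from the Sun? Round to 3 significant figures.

0.0670 arcsec

p (arcsec) = B (AU) / d (pc).
p = 26.2 / 391 = 0.067008 arcsec.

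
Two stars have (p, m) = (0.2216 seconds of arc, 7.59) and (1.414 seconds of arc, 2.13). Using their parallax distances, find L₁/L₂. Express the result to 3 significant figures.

d₁ = 1/p₁ = 1/0.2216″ = 4.5126 pc; d₂ = 1/p₂ = 1/1.414″ = 0.70721 pc.
M₁ = m₁ − 5 log₁₀ d₁ + 5 = 7.59 − 3.2721 + 5 = 9.3179.
M₂ = 2.13 − (-0.7523) + 5 = 7.8823.
L₁/L₂ = 10^(0.4(M₂ − M₁)) = 10^(0.4 × (-1.4356)) = 10^(-0.57424) = 0.26654.

L₁/L₂ = 0.267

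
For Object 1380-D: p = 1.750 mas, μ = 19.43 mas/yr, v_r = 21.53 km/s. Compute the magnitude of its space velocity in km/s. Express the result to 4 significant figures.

d = 1/p = 1/0.001750″ = 571.43 pc.
μ = 19.43 mas/yr = 0.01943 ″/yr.
v_t = 4.740 μ d = 4.740 × 0.01943 × 571.43 = 52.628 km/s.
v = √(v_r² + v_t²) = √(21.53² + 52.628²) = √3233.25 = 56.862 km/s.

56.86 km/s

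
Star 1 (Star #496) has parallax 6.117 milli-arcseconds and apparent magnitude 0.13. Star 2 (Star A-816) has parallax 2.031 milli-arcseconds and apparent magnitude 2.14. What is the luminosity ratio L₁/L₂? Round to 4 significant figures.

L₁/L₂ = 0.7020

d₁ = 1/p₁ = 1/0.006117″ = 163.48 pc; d₂ = 1/p₂ = 1/0.002031″ = 492.37 pc.
M₁ = m₁ − 5 log₁₀ d₁ + 5 = 0.13 − 11.0673 + 5 = -5.9373.
M₂ = 2.14 − 13.4615 + 5 = -6.3215.
L₁/L₂ = 10^(0.4(M₂ − M₁)) = 10^(0.4 × (-0.3842)) = 10^(-0.15368) = 0.70197.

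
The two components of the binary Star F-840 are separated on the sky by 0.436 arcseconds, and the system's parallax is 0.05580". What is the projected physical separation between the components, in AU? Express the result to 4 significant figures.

7.814 AU

d = 1/p = 1/0.05580″ = 17.921 pc.
At distance d (pc), an angle of θ arcsec spans θ·d AU: s = 0.436 × 17.921 = 7.8136 AU.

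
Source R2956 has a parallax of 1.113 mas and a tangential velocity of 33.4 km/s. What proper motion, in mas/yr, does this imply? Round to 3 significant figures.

d = 1/p = 1/0.001113″ = 898.47 pc.
μ = v_t / (4.74 d) = 33.4 / (4.74 × 898.47) = 33.4 / 4258.7 = 0.0078428 ″/yr = 7.8428 mas/yr.

7.84 mas/yr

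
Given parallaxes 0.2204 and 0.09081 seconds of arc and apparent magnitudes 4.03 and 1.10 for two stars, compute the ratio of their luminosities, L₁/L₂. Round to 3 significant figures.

d₁ = 1/p₁ = 1/0.2204″ = 4.5372 pc; d₂ = 1/p₂ = 1/0.09081″ = 11.012 pc.
M₁ = m₁ − 5 log₁₀ d₁ + 5 = 4.03 − 3.2839 + 5 = 5.7461.
M₂ = 1.10 − 5.2093 + 5 = 0.8907.
L₁/L₂ = 10^(0.4(M₂ − M₁)) = 10^(0.4 × (-4.8554)) = 10^(-1.94216) = 0.011425.

L₁/L₂ = 0.0114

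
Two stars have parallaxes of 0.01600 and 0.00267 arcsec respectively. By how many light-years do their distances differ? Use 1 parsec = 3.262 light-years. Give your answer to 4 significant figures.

1018 ly

d_A = 1/0.01600″ = 62.5 pc; d_B = 1/0.002670″ = 374.53 pc.
|d_B − d_A| = |374.53 − 62.5| = 312.03 pc = 312.03 × 3.262 ly = 1017.8 ly.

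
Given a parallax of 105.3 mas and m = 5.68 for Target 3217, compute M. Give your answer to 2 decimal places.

d = 1/p = 1/0.1053″ = 9.4967 pc.
m − M = 5 log₁₀(9.4967) − 5 = 4.8879 − 5 = -0.1121.
M = m − (m − M) = 5.68 − (-0.1121) = 5.79.

M = 5.79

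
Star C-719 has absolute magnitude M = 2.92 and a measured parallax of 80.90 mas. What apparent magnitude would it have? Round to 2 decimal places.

m = 3.38

d = 1/p = 1/0.08090″ = 12.361 pc.
m − M = 5 log₁₀ d − 5 = 5 log₁₀(12.361) − 5 = 5.4603 − 5 = 0.4603.
m = M + (m − M) = 2.92 + 0.4603 = 3.38.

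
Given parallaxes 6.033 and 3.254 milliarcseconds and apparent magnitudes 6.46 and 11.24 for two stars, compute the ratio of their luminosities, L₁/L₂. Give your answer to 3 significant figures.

d₁ = 1/p₁ = 1/0.006033″ = 165.76 pc; d₂ = 1/p₂ = 1/0.003254″ = 307.31 pc.
M₁ = m₁ − 5 log₁₀ d₁ + 5 = 6.46 − 11.0974 + 5 = 0.3626.
M₂ = 11.24 − 12.4379 + 5 = 3.8021.
L₁/L₂ = 10^(0.4(M₂ − M₁)) = 10^(0.4 × 3.4395) = 10^1.37580 = 23.757.

L₁/L₂ = 23.8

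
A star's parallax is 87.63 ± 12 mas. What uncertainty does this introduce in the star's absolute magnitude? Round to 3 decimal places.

M = m − 5 log₁₀ d + 5 = m + 5 log₁₀ p + 5, so ∂M/∂p = 5/(p ln 10).
σ_M = (5/ln 10) · (σ_p/p) = 2.1715 × 12/87.63 = 2.1715 × 0.13694 = 0.29737.

σ_M = 0.297 mag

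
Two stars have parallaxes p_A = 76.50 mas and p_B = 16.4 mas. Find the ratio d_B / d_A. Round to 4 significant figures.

Since d = 1/p, d_B/d_A = p_A/p_B.
= 76.50 / 16.4 = 4.6646.

4.665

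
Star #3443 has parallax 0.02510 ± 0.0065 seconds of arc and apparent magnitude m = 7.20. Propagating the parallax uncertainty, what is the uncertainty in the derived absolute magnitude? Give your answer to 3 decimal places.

M = m − 5 log₁₀ d + 5 = m + 5 log₁₀ p + 5, so ∂M/∂p = 5/(p ln 10).
σ_M = (5/ln 10) · (σ_p/p) = 2.1715 × 0.0065/0.02510 = 2.1715 × 0.25896 = 0.56233.

σ_M = 0.562 mag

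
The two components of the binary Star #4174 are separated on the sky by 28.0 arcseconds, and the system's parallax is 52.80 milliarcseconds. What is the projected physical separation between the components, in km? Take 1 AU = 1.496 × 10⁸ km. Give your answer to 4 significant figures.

7.933 × 10^10 km

d = 1/p = 1/0.05280″ = 18.939 pc.
At distance d (pc), an angle of θ arcsec spans θ·d AU: s = 28.0 × 18.939 = 530.29 AU.
= 530.29 × 1.496 × 10⁸ km = 7.9331 × 10^10 km.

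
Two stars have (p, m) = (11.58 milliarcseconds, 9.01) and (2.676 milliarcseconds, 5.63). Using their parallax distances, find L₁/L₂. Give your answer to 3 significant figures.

L₁/L₂ = 0.00237

d₁ = 1/p₁ = 1/0.01158″ = 86.356 pc; d₂ = 1/p₂ = 1/0.002676″ = 373.69 pc.
M₁ = m₁ − 5 log₁₀ d₁ + 5 = 9.01 − 9.6815 + 5 = 4.3285.
M₂ = 5.63 − 12.8626 + 5 = -2.2326.
L₁/L₂ = 10^(0.4(M₂ − M₁)) = 10^(0.4 × (-6.5611)) = 10^(-2.62444) = 0.0023744.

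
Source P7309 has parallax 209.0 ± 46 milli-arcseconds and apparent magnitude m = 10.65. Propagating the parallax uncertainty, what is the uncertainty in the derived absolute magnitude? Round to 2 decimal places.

σ_M = 0.48 mag

M = m − 5 log₁₀ d + 5 = m + 5 log₁₀ p + 5, so ∂M/∂p = 5/(p ln 10).
σ_M = (5/ln 10) · (σ_p/p) = 2.1715 × 46/209.0 = 2.1715 × 0.2201 = 0.47795.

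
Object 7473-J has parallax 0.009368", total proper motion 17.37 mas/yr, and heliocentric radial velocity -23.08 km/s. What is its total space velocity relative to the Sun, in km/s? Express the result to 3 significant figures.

24.7 km/s

d = 1/p = 1/0.009368″ = 106.75 pc.
μ = 17.37 mas/yr = 0.01737 ″/yr.
v_t = 4.740 μ d = 4.740 × 0.01737 × 106.75 = 8.7891 km/s.
v = √(v_r² + v_t²) = √((-23.08)² + 8.7891²) = √609.935 = 24.697 km/s.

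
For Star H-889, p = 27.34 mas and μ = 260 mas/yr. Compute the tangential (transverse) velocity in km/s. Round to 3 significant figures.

45.1 km/s

d = 1/p = 1/0.02734″ = 36.576 pc.
μ = 260 mas/yr = 0.260 ″/yr.
v_t = 4.74 × μ × d = 4.74 × 0.260 × 36.576 = 45.076 km/s.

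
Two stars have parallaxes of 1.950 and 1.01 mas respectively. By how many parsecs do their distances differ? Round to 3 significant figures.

477 pc

d_A = 1/0.001950″ = 512.82 pc; d_B = 1/0.001010″ = 990.1 pc.
|d_B − d_A| = |990.1 − 512.82| = 477.28 pc.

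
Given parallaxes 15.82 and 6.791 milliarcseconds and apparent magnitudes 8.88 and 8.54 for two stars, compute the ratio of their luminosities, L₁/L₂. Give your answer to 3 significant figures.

L₁/L₂ = 0.135

d₁ = 1/p₁ = 1/0.01582″ = 63.211 pc; d₂ = 1/p₂ = 1/0.006791″ = 147.25 pc.
M₁ = m₁ − 5 log₁₀ d₁ + 5 = 8.88 − 9.0040 + 5 = 4.8760.
M₂ = 8.54 − 10.8403 + 5 = 2.6997.
L₁/L₂ = 10^(0.4(M₂ − M₁)) = 10^(0.4 × (-2.1763)) = 10^(-0.87052) = 0.13473.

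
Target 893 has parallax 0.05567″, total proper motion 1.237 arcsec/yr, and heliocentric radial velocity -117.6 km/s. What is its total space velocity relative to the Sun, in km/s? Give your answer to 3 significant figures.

158 km/s

d = 1/p = 1/0.05567″ = 17.963 pc.
v_t = 4.740 μ d = 4.740 × 1.237 × 17.963 = 105.32 km/s.
v = √(v_r² + v_t²) = √((-117.6)² + 105.32²) = √24922.1 = 157.87 km/s.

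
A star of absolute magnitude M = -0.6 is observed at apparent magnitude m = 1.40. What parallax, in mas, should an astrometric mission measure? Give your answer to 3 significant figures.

m − M = 1.40 − (-0.6) = 2.00.
d = 10^((m−M)/5 + 1) = 10^1.400 = 25.119 pc.
p = 1/d = 1/25.119 = 0.039811 arcsec = 39.811 mas.

39.8 mas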